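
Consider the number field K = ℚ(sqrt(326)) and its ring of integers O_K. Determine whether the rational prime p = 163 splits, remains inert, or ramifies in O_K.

163 is ramified

d = 326 ≡ 2 (mod 4), so O_K = ℤ[√326] and disc(K) = 4d = 1304.
Ramification test: 163 | 1304. The prime 163 ramifies in K.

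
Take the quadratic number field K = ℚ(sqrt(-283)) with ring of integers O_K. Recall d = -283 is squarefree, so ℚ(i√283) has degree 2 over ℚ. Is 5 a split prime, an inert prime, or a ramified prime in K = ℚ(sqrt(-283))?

remains prime (inert)

d = -283 ≡ 1 (mod 4), so O_K = ℤ[(1+√-283)/2] and disc(K) = d = -283.
Since gcd(5, -283) = 1 the prime 5 does not ramify.
Compute (-283/5) via Euler: 2^((5-1)/2) mod 5 = 4, so (-283/5) = -1.
Legendre symbol -1 ⇒ 5 is inert.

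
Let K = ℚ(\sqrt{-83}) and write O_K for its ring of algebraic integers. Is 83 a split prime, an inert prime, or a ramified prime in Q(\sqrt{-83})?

ramified — (83) = 𝔭²

Since -83 ≡ 1 mod 4, the ring of integers is ℤ[(1+√-83)/2] with discriminant -83.
disc(K) = -83 = 83·(-1), so p = 83 is ramified.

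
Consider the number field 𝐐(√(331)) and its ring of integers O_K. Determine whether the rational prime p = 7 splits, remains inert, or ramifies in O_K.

split

331 mod 4 = 3, hence disc K = 4·331 = 1324 and O_K = ℤ[√331].
Since gcd(7, 1324) = 1 the prime 7 does not ramify.
Legendre symbol by Euler's criterion: (331/7) ≡ 331^3 ≡ 1 (mod 7), i.e. (331/7) = 1.
Legendre symbol 1 ⇒ 7 is split.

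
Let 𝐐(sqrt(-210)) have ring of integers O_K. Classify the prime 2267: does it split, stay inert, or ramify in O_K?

Since -210 ≢ 1 mod 4, the ring of integers is ℤ[√-210] with discriminant 4·(-210) = -840.
Since gcd(2267, -840) = 1 the prime 2267 does not ramify.
Compute (-210/2267) via Euler: 2057^((2267-1)/2) mod 2267 = 2266, so (-210/2267) = -1.
d is a non-residue mod p, hence 2267 remains inert in O_K.

2267 remains inert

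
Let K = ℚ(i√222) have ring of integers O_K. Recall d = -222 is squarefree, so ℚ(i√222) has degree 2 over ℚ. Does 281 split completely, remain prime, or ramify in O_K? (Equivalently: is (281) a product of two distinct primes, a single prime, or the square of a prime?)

281 splits in O_K

d = -222 ≡ 2 (mod 4), so O_K = ℤ[√-222] and disc(K) = 4d = -888.
281 ∤ -888, so 281 is unramified.
Compute (-222/281) via Euler: 59^((281-1)/2) mod 281 = 1, so (-222/281) = 1.
Legendre symbol 1 ⇒ 281 is split.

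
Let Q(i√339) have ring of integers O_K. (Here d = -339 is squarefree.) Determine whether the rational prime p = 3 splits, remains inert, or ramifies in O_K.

d = -339 ≡ 1 (mod 4), so O_K = ℤ[(1+√-339)/2] and disc(K) = d = -339.
disc(K) = -339 = 3·(-113), so p = 3 is ramified.

ramifies in O_K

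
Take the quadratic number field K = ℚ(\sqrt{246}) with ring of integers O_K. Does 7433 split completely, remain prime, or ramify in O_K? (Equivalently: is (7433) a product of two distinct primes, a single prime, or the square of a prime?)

d = 246 ≡ 2 (mod 4), so O_K = ℤ[√246] and disc(K) = 4d = 984.
7433 ∤ 984, so 7433 is unramified.
Euler's criterion: 246^3716 mod 7433 = 1. Thus (246|7433) = 1.
Legendre symbol 1 ⇒ 7433 is split.

splits completely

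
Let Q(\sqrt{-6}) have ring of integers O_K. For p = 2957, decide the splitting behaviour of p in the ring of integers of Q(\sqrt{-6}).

Since -6 ≢ 1 mod 4, the ring of integers is ℤ[√-6] with discriminant 4·(-6) = -24.
2957 ∤ -24, so 2957 is unramified.
Compute (-6/2957) via Euler: 2951^((2957-1)/2) mod 2957 = 1, so (-6/2957) = 1.
d is a quadratic residue mod p, hence 2957 splits in O_K.

split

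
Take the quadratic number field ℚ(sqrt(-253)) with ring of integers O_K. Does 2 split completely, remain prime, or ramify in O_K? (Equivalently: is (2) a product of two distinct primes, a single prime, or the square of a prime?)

Since -253 ≢ 1 mod 4, the ring of integers is ℤ[√-253] with discriminant 4·(-253) = -1012.
Ramification test: 2 | -1012. The prime 2 ramifies in K.

ramifies in O_K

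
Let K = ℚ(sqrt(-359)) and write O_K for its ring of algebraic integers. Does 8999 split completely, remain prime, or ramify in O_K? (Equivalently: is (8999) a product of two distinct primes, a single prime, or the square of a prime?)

split

Since -359 ≡ 1 mod 4, the ring of integers is ℤ[(1+√-359)/2] with discriminant -359.
Since gcd(8999, -359) = 1 the prime 8999 does not ramify.
Euler's criterion: (-359)^4499 mod 8999 = 1. Thus (-359|8999) = 1.
(-359/8999) = 1, so 8999 splits.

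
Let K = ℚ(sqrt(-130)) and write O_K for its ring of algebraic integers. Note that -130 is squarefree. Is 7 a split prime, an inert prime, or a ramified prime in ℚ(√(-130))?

d = -130 ≡ 2 (mod 4), so O_K = ℤ[√-130] and disc(K) = 4d = -520.
7 ∤ -520, so 7 is unramified.
Compute (-130/7) via Euler: 3^((7-1)/2) mod 7 = 6, so (-130/7) = -1.
Legendre symbol -1 ⇒ 7 is inert.

inert — (7) stays prime in O_K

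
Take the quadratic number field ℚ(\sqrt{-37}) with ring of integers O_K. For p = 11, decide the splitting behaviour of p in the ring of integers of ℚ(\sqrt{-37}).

d = -37 ≡ 3 (mod 4), so O_K = ℤ[√-37] and disc(K) = 4d = -148.
11 ∤ -148, so 11 is unramified.
Euler's criterion: (-37)^5 mod 11 = 10. Thus (-37|11) = -1.
d is a non-residue mod p, hence 11 remains inert in O_K.

remains prime (inert)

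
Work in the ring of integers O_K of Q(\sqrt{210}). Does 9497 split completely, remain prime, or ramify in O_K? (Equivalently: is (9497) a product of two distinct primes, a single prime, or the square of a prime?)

remains prime (inert)

210 mod 4 = 2, hence disc K = 4·210 = 840 and O_K = ℤ[√210].
Since gcd(9497, 840) = 1 the prime 9497 does not ramify.
Euler's criterion: 210^4748 mod 9497 = 9496. Thus (210|9497) = -1.
(210/9497) = -1, so 9497 is inert.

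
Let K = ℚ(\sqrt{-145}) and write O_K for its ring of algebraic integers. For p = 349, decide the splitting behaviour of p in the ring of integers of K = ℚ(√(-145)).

Since -145 ≢ 1 mod 4, the ring of integers is ℤ[√-145] with discriminant 4·(-145) = -580.
349 ∤ -580, so 349 is unramified.
Compute (-145/349) via Euler: 204^((349-1)/2) mod 349 = 1, so (-145/349) = 1.
Legendre symbol 1 ⇒ 349 is split.

splits completely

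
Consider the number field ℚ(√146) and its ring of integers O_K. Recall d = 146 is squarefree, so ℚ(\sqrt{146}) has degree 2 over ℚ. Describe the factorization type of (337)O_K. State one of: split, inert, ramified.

337 remains inert

146 mod 4 = 2, hence disc K = 4·146 = 584 and O_K = ℤ[√146].
Since gcd(337, 584) = 1 the prime 337 does not ramify.
Euler's criterion: 146^168 mod 337 = 336. Thus (146|337) = -1.
d is a non-residue mod p, hence 337 remains inert in O_K.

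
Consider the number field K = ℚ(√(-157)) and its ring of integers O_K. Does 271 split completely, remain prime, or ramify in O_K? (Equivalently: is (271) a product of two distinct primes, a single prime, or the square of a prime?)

d = -157 ≡ 3 (mod 4), so O_K = ℤ[√-157] and disc(K) = 4d = -628.
disc(K) = -628 is not divisible by 271; 271 is unramified.
(-157/271) = 114^135 mod 271 = 1, giving Legendre symbol 1.
(-157/271) = 1, so 271 splits.

splits completely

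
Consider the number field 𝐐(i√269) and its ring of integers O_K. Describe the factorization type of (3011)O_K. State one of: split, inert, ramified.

inert

-269 mod 4 = 3, hence disc K = 4·(-269) = -1076 and O_K = ℤ[√-269].
Since gcd(3011, -1076) = 1 the prime 3011 does not ramify.
Legendre symbol by Euler's criterion: (-269/3011) ≡ (-269)^1505 ≡ 3010 (mod 3011), i.e. (-269/3011) = -1.
d is a non-residue mod p, hence 3011 remains inert in O_K.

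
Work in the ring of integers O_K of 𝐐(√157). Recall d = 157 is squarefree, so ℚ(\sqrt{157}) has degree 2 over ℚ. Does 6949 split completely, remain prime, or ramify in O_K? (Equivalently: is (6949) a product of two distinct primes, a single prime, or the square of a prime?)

Since 157 ≡ 1 mod 4, the ring of integers is ℤ[(1+√157)/2] with discriminant 157.
6949 ∤ 157, so 6949 is unramified.
Euler's criterion: 157^3474 mod 6949 = 6948. Thus (157|6949) = -1.
d is a non-residue mod p, hence 6949 remains inert in O_K.

p is inert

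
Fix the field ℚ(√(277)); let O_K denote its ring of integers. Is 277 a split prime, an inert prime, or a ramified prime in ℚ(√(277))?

277 mod 4 = 1, hence disc K = 277 and O_K = ℤ[(1+√277)/2].
Ramification test: 277 | 277. The prime 277 ramifies in K.

p ramifies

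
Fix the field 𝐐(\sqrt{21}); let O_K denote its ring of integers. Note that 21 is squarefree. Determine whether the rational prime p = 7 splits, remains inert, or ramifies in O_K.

d = 21 ≡ 1 (mod 4), so O_K = ℤ[(1+√21)/2] and disc(K) = d = 21.
Ramification test: 7 | 21. The prime 7 ramifies in K.

7 is ramified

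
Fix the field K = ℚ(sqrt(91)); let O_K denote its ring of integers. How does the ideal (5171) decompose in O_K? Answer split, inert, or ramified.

5171 splits in O_K

Since 91 ≢ 1 mod 4, the ring of integers is ℤ[√91] with discriminant 4·91 = 364.
Since gcd(5171, 364) = 1 the prime 5171 does not ramify.
Legendre symbol by Euler's criterion: (91/5171) ≡ 91^2585 ≡ 1 (mod 5171), i.e. (91/5171) = 1.
d is a quadratic residue mod p, hence 5171 splits in O_K.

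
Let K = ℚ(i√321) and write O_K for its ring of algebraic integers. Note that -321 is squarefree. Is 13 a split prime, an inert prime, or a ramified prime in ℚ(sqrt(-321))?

Since -321 ≢ 1 mod 4, the ring of integers is ℤ[√-321] with discriminant 4·(-321) = -1284.
13 ∤ -1284, so 13 is unramified.
Euler's criterion: (-321)^6 mod 13 = 1. Thus (-321|13) = 1.
Legendre symbol 1 ⇒ 13 is split.

split — (13) = 𝔭₁𝔭₂ with 𝔭₁ ≠ 𝔭₂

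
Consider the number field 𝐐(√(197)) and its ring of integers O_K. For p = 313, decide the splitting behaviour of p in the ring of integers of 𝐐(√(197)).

d = 197 ≡ 1 (mod 4), so O_K = ℤ[(1+√197)/2] and disc(K) = d = 197.
313 ∤ 197, so 313 is unramified.
(197/313) = 197^156 mod 313 = 1, giving Legendre symbol 1.
Legendre symbol 1 ⇒ 313 is split.

split — (313) = 𝔭₁𝔭₂ with 𝔭₁ ≠ 𝔭₂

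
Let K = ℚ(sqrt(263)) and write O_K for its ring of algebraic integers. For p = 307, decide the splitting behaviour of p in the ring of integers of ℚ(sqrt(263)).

d = 263 ≡ 3 (mod 4), so O_K = ℤ[√263] and disc(K) = 4d = 1052.
307 ∤ 1052, so 307 is unramified.
Legendre symbol by Euler's criterion: (263/307) ≡ 263^153 ≡ 306 (mod 307), i.e. (263/307) = -1.
d is a non-residue mod p, hence 307 remains inert in O_K.

remains prime (inert)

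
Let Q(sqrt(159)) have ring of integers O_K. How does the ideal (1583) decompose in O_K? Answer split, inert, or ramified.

d = 159 ≡ 3 (mod 4), so O_K = ℤ[√159] and disc(K) = 4d = 636.
disc(K) = 636 is not divisible by 1583; 1583 is unramified.
(159/1583) = 159^791 mod 1583 = 1, giving Legendre symbol 1.
d is a quadratic residue mod p, hence 1583 splits in O_K.

splits completely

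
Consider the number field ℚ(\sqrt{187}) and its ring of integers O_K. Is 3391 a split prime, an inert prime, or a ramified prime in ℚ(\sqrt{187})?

Since 187 ≢ 1 mod 4, the ring of integers is ℤ[√187] with discriminant 4·187 = 748.
disc(K) = 748 is not divisible by 3391; 3391 is unramified.
(187/3391) = 187^1695 mod 3391 = 3390, giving Legendre symbol -1.
(187/3391) = -1, so 3391 is inert.

inert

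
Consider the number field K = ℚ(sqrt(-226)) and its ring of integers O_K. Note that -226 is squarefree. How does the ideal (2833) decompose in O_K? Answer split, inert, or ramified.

split

Since -226 ≢ 1 mod 4, the ring of integers is ℤ[√-226] with discriminant 4·(-226) = -904.
disc(K) = -904 is not divisible by 2833; 2833 is unramified.
Euler's criterion: (-226)^1416 mod 2833 = 1. Thus (-226|2833) = 1.
(-226/2833) = 1, so 2833 splits.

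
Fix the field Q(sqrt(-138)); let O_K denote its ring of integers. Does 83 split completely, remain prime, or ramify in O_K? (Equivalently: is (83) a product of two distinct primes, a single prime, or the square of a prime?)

-138 mod 4 = 2, hence disc K = 4·(-138) = -552 and O_K = ℤ[√-138].
Since gcd(83, -552) = 1 the prime 83 does not ramify.
(-138/83) = 28^41 mod 83 = 1, giving Legendre symbol 1.
Legendre symbol 1 ⇒ 83 is split.

83 splits in O_K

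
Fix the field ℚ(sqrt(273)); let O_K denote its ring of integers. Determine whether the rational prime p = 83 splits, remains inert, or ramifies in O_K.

inert

273 mod 4 = 1, hence disc K = 273 and O_K = ℤ[(1+√273)/2].
disc(K) = 273 is not divisible by 83; 83 is unramified.
Euler's criterion: 273^41 mod 83 = 82. Thus (273|83) = -1.
(273/83) = -1, so 83 is inert.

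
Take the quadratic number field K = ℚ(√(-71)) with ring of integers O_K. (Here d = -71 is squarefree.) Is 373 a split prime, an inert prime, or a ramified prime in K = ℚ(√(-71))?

split

d = -71 ≡ 1 (mod 4), so O_K = ℤ[(1+√-71)/2] and disc(K) = d = -71.
Since gcd(373, -71) = 1 the prime 373 does not ramify.
Legendre symbol by Euler's criterion: (-71/373) ≡ (-71)^186 ≡ 1 (mod 373), i.e. (-71/373) = 1.
Legendre symbol 1 ⇒ 373 is split.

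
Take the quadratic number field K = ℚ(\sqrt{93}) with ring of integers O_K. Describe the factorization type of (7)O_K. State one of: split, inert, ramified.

split — (7) = 𝔭₁𝔭₂ with 𝔭₁ ≠ 𝔭₂

d = 93 ≡ 1 (mod 4), so O_K = ℤ[(1+√93)/2] and disc(K) = d = 93.
7 ∤ 93, so 7 is unramified.
Legendre symbol by Euler's criterion: (93/7) ≡ 93^3 ≡ 1 (mod 7), i.e. (93/7) = 1.
(93/7) = 1, so 7 splits.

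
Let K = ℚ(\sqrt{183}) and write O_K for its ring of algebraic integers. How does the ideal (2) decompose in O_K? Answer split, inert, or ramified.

ramifies in O_K

183 mod 4 = 3, hence disc K = 4·183 = 732 and O_K = ℤ[√183].
Ramification test: 2 | 732. The prime 2 ramifies in K.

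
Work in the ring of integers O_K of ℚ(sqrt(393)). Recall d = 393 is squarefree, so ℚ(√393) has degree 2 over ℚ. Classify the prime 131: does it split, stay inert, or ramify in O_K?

ramified — (131) = 𝔭²

Since 393 ≡ 1 mod 4, the ring of integers is ℤ[(1+√393)/2] with discriminant 393.
Ramification test: 131 | 393. The prime 131 ramifies in K.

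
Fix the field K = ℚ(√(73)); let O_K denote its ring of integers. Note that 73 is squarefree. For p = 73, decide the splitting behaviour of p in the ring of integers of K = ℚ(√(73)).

Since 73 ≡ 1 mod 4, the ring of integers is ℤ[(1+√73)/2] with discriminant 73.
73 divides disc(K) = 73, so 73 ramifies.

p ramifies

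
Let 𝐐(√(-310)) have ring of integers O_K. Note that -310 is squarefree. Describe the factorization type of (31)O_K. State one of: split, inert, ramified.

Since -310 ≢ 1 mod 4, the ring of integers is ℤ[√-310] with discriminant 4·(-310) = -1240.
Ramification test: 31 | -1240. The prime 31 ramifies in K.

ramified — (31) = 𝔭²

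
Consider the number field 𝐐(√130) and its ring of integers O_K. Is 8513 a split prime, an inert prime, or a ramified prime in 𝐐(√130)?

Since 130 ≢ 1 mod 4, the ring of integers is ℤ[√130] with discriminant 4·130 = 520.
disc(K) = 520 is not divisible by 8513; 8513 is unramified.
Euler's criterion: 130^4256 mod 8513 = 1. Thus (130|8513) = 1.
(130/8513) = 1, so 8513 splits.

8513 splits in O_K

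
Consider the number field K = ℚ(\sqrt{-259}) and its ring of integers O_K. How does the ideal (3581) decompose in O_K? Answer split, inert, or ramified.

Since -259 ≡ 1 mod 4, the ring of integers is ℤ[(1+√-259)/2] with discriminant -259.
3581 ∤ -259, so 3581 is unramified.
Legendre symbol by Euler's criterion: (-259/3581) ≡ (-259)^1790 ≡ 3580 (mod 3581), i.e. (-259/3581) = -1.
Legendre symbol -1 ⇒ 3581 is inert.

inert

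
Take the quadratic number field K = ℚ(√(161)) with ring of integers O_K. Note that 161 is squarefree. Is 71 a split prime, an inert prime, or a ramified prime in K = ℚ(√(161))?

split

d = 161 ≡ 1 (mod 4), so O_K = ℤ[(1+√161)/2] and disc(K) = d = 161.
disc(K) = 161 is not divisible by 71; 71 is unramified.
Euler's criterion: 161^35 mod 71 = 1. Thus (161|71) = 1.
d is a quadratic residue mod p, hence 71 splits in O_K.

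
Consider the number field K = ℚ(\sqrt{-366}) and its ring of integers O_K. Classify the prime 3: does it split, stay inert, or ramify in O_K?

-366 mod 4 = 2, hence disc K = 4·(-366) = -1464 and O_K = ℤ[√-366].
disc(K) = -1464 = 3·(-488), so p = 3 is ramified.

ramified — (3) = 𝔭²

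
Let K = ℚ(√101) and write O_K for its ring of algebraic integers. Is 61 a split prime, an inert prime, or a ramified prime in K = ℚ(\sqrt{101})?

p is inert

Since 101 ≡ 1 mod 4, the ring of integers is ℤ[(1+√101)/2] with discriminant 101.
disc(K) = 101 is not divisible by 61; 61 is unramified.
(101/61) = 40^30 mod 61 = 60, giving Legendre symbol -1.
Legendre symbol -1 ⇒ 61 is inert.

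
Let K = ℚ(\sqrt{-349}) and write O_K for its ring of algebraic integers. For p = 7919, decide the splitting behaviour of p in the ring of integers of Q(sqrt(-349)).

Since -349 ≢ 1 mod 4, the ring of integers is ℤ[√-349] with discriminant 4·(-349) = -1396.
Since gcd(7919, -1396) = 1 the prime 7919 does not ramify.
Legendre symbol by Euler's criterion: (-349/7919) ≡ (-349)^3959 ≡ 7918 (mod 7919), i.e. (-349/7919) = -1.
d is a non-residue mod p, hence 7919 remains inert in O_K.

inert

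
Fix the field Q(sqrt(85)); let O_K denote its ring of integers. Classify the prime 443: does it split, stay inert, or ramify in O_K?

d = 85 ≡ 1 (mod 4), so O_K = ℤ[(1+√85)/2] and disc(K) = d = 85.
disc(K) = 85 is not divisible by 443; 443 is unramified.
Legendre symbol by Euler's criterion: (85/443) ≡ 85^221 ≡ 442 (mod 443), i.e. (85/443) = -1.
Legendre symbol -1 ⇒ 443 is inert.

p is inert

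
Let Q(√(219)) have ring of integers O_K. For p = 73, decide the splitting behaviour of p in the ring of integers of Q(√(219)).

d = 219 ≡ 3 (mod 4), so O_K = ℤ[√219] and disc(K) = 4d = 876.
disc(K) = 876 = 73·12, so p = 73 is ramified.

ramified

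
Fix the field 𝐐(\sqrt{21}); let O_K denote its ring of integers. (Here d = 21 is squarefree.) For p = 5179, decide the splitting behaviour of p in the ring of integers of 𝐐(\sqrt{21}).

p is inert

21 mod 4 = 1, hence disc K = 21 and O_K = ℤ[(1+√21)/2].
disc(K) = 21 is not divisible by 5179; 5179 is unramified.
Euler's criterion: 21^2589 mod 5179 = 5178. Thus (21|5179) = -1.
d is a non-residue mod p, hence 5179 remains inert in O_K.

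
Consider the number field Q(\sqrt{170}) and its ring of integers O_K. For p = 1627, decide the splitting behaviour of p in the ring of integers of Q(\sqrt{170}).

1627 remains inert

d = 170 ≡ 2 (mod 4), so O_K = ℤ[√170] and disc(K) = 4d = 680.
Since gcd(1627, 680) = 1 the prime 1627 does not ramify.
Euler's criterion: 170^813 mod 1627 = 1626. Thus (170|1627) = -1.
(170/1627) = -1, so 1627 is inert.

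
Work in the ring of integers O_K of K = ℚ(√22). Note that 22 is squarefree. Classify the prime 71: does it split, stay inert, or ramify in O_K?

inert — (71) stays prime in O_K

Since 22 ≢ 1 mod 4, the ring of integers is ℤ[√22] with discriminant 4·22 = 88.
71 ∤ 88, so 71 is unramified.
Legendre symbol by Euler's criterion: (22/71) ≡ 22^35 ≡ 70 (mod 71), i.e. (22/71) = -1.
(22/71) = -1, so 71 is inert.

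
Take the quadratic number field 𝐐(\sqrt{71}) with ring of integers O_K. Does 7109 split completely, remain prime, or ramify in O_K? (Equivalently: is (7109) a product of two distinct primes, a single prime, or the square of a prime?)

71 mod 4 = 3, hence disc K = 4·71 = 284 and O_K = ℤ[√71].
disc(K) = 284 is not divisible by 7109; 7109 is unramified.
(71/7109) = 71^3554 mod 7109 = 1, giving Legendre symbol 1.
d is a quadratic residue mod p, hence 7109 splits in O_K.

7109 splits in O_K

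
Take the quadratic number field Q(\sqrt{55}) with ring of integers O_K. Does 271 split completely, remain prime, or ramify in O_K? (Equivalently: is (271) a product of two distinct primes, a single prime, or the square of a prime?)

55 mod 4 = 3, hence disc K = 4·55 = 220 and O_K = ℤ[√55].
Since gcd(271, 220) = 1 the prime 271 does not ramify.
(55/271) = 55^135 mod 271 = 1, giving Legendre symbol 1.
Legendre symbol 1 ⇒ 271 is split.

p splits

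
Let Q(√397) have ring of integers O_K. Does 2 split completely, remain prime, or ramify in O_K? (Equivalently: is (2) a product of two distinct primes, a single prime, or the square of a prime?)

Since 397 ≡ 1 mod 4, the ring of integers is ℤ[(1+√397)/2] with discriminant 397.
Since gcd(2, 397) = 1 the prime 2 does not ramify.
For p = 2 with d ≡ 1 (mod 4): d mod 8 = 5, so 2 is inert.

p is inert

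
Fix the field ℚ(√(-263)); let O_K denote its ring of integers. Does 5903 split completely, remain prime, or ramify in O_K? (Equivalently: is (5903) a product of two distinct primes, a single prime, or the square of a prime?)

Since -263 ≡ 1 mod 4, the ring of integers is ℤ[(1+√-263)/2] with discriminant -263.
Since gcd(5903, -263) = 1 the prime 5903 does not ramify.
(-263/5903) = 5640^2951 mod 5903 = 1, giving Legendre symbol 1.
d is a quadratic residue mod p, hence 5903 splits in O_K.

5903 splits in O_K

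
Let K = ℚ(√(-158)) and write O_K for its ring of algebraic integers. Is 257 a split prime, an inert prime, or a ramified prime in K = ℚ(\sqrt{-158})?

-158 mod 4 = 2, hence disc K = 4·(-158) = -632 and O_K = ℤ[√-158].
disc(K) = -632 is not divisible by 257; 257 is unramified.
Euler's criterion: (-158)^128 mod 257 = 1. Thus (-158|257) = 1.
d is a quadratic residue mod p, hence 257 splits in O_K.

257 splits in O_K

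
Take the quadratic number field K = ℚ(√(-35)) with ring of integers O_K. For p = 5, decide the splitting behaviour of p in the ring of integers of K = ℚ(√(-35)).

Since -35 ≡ 1 mod 4, the ring of integers is ℤ[(1+√-35)/2] with discriminant -35.
disc(K) = -35 = 5·(-7), so p = 5 is ramified.

ramified — (5) = 𝔭²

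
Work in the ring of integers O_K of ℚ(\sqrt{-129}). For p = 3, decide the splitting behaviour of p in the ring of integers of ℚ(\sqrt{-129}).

ramified — (3) = 𝔭²

-129 mod 4 = 3, hence disc K = 4·(-129) = -516 and O_K = ℤ[√-129].
disc(K) = -516 = 3·(-172), so p = 3 is ramified.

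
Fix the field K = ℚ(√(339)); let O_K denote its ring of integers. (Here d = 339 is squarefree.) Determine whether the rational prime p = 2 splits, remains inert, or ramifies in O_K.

Since 339 ≢ 1 mod 4, the ring of integers is ℤ[√339] with discriminant 4·339 = 1356.
Ramification test: 2 | 1356. The prime 2 ramifies in K.

ramifies in O_K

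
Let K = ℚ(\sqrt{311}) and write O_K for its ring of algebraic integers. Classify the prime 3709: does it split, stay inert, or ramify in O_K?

Since 311 ≢ 1 mod 4, the ring of integers is ℤ[√311] with discriminant 4·311 = 1244.
3709 ∤ 1244, so 3709 is unramified.
Euler's criterion: 311^1854 mod 3709 = 1. Thus (311|3709) = 1.
Legendre symbol 1 ⇒ 3709 is split.

p splits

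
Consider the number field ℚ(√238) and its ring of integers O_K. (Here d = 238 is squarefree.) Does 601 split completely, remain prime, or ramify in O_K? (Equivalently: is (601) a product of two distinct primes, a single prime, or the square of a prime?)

p splits

238 mod 4 = 2, hence disc K = 4·238 = 952 and O_K = ℤ[√238].
601 ∤ 952, so 601 is unramified.
Euler's criterion: 238^300 mod 601 = 1. Thus (238|601) = 1.
d is a quadratic residue mod p, hence 601 splits in O_K.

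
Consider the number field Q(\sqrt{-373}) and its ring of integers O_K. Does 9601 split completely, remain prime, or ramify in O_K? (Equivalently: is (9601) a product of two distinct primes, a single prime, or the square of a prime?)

inert

-373 mod 4 = 3, hence disc K = 4·(-373) = -1492 and O_K = ℤ[√-373].
9601 ∤ -1492, so 9601 is unramified.
Compute (-373/9601) via Euler: 9228^((9601-1)/2) mod 9601 = 9600, so (-373/9601) = -1.
d is a non-residue mod p, hence 9601 remains inert in O_K.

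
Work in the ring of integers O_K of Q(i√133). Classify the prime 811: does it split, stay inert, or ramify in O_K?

inert

Since -133 ≢ 1 mod 4, the ring of integers is ℤ[√-133] with discriminant 4·(-133) = -532.
811 ∤ -532, so 811 is unramified.
(-133/811) = 678^405 mod 811 = 810, giving Legendre symbol -1.
(-133/811) = -1, so 811 is inert.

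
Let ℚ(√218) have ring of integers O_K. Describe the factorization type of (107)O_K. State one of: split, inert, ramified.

107 splits in O_K

218 mod 4 = 2, hence disc K = 4·218 = 872 and O_K = ℤ[√218].
107 ∤ 872, so 107 is unramified.
(218/107) = 4^53 mod 107 = 1, giving Legendre symbol 1.
(218/107) = 1, so 107 splits.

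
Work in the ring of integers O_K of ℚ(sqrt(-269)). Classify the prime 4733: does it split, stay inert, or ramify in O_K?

-269 mod 4 = 3, hence disc K = 4·(-269) = -1076 and O_K = ℤ[√-269].
disc(K) = -1076 is not divisible by 4733; 4733 is unramified.
Legendre symbol by Euler's criterion: (-269/4733) ≡ (-269)^2366 ≡ 4732 (mod 4733), i.e. (-269/4733) = -1.
Legendre symbol -1 ⇒ 4733 is inert.

p is inert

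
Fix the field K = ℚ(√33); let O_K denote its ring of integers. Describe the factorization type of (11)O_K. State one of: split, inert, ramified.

33 mod 4 = 1, hence disc K = 33 and O_K = ℤ[(1+√33)/2].
Ramification test: 11 | 33. The prime 11 ramifies in K.

ramified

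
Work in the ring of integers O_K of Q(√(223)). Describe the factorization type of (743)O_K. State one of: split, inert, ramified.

Since 223 ≢ 1 mod 4, the ring of integers is ℤ[√223] with discriminant 4·223 = 892.
disc(K) = 892 is not divisible by 743; 743 is unramified.
(223/743) = 223^371 mod 743 = 742, giving Legendre symbol -1.
Legendre symbol -1 ⇒ 743 is inert.

remains prime (inert)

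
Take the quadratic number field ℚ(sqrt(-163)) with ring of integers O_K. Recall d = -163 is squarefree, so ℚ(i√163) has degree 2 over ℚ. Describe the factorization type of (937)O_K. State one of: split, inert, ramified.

inert — (937) stays prime in O_K

-163 mod 4 = 1, hence disc K = -163 and O_K = ℤ[(1+√-163)/2].
937 ∤ -163, so 937 is unramified.
Compute (-163/937) via Euler: 774^((937-1)/2) mod 937 = 936, so (-163/937) = -1.
d is a non-residue mod p, hence 937 remains inert in O_K.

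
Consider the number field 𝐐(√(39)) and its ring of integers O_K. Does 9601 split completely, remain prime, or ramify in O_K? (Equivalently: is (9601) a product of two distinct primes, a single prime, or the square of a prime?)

39 mod 4 = 3, hence disc K = 4·39 = 156 and O_K = ℤ[√39].
9601 ∤ 156, so 9601 is unramified.
(39/9601) = 39^4800 mod 9601 = 9600, giving Legendre symbol -1.
d is a non-residue mod p, hence 9601 remains inert in O_K.

inert — (9601) stays prime in O_K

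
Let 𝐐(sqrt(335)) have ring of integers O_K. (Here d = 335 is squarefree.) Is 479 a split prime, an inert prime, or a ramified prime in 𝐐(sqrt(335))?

d = 335 ≡ 3 (mod 4), so O_K = ℤ[√335] and disc(K) = 4d = 1340.
479 ∤ 1340, so 479 is unramified.
Compute (335/479) via Euler: 335^((479-1)/2) mod 479 = 478, so (335/479) = -1.
(335/479) = -1, so 479 is inert.

remains prime (inert)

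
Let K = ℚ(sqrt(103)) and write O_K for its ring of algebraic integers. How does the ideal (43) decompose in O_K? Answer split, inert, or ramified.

Since 103 ≢ 1 mod 4, the ring of integers is ℤ[√103] with discriminant 4·103 = 412.
disc(K) = 412 is not divisible by 43; 43 is unramified.
Legendre symbol by Euler's criterion: (103/43) ≡ 103^21 ≡ 1 (mod 43), i.e. (103/43) = 1.
(103/43) = 1, so 43 splits.

43 splits in O_K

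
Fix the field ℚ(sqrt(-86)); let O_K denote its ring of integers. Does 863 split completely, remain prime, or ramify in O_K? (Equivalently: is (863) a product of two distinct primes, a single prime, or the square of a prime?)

p is inert

-86 mod 4 = 2, hence disc K = 4·(-86) = -344 and O_K = ℤ[√-86].
Since gcd(863, -344) = 1 the prime 863 does not ramify.
Compute (-86/863) via Euler: 777^((863-1)/2) mod 863 = 862, so (-86/863) = -1.
(-86/863) = -1, so 863 is inert.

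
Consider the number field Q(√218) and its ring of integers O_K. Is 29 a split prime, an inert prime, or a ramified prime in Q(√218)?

218 mod 4 = 2, hence disc K = 4·218 = 872 and O_K = ℤ[√218].
disc(K) = 872 is not divisible by 29; 29 is unramified.
Legendre symbol by Euler's criterion: (218/29) ≡ 218^14 ≡ 28 (mod 29), i.e. (218/29) = -1.
(218/29) = -1, so 29 is inert.

29 remains inert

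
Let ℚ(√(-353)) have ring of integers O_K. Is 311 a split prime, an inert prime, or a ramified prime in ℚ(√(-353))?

d = -353 ≡ 3 (mod 4), so O_K = ℤ[√-353] and disc(K) = 4d = -1412.
Since gcd(311, -1412) = 1 the prime 311 does not ramify.
(-353/311) = 269^155 mod 311 = 310, giving Legendre symbol -1.
Legendre symbol -1 ⇒ 311 is inert.

remains prime (inert)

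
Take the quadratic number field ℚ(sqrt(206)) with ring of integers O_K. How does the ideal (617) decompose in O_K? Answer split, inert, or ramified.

Since 206 ≢ 1 mod 4, the ring of integers is ℤ[√206] with discriminant 4·206 = 824.
Since gcd(617, 824) = 1 the prime 617 does not ramify.
Compute (206/617) via Euler: 206^((617-1)/2) mod 617 = 616, so (206/617) = -1.
(206/617) = -1, so 617 is inert.

p is inert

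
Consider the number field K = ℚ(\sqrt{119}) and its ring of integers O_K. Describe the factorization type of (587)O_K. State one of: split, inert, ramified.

Since 119 ≢ 1 mod 4, the ring of integers is ℤ[√119] with discriminant 4·119 = 476.
Since gcd(587, 476) = 1 the prime 587 does not ramify.
(119/587) = 119^293 mod 587 = 1, giving Legendre symbol 1.
d is a quadratic residue mod p, hence 587 splits in O_K.

587 splits in O_K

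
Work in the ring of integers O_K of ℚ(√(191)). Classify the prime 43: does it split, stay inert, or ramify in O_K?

d = 191 ≡ 3 (mod 4), so O_K = ℤ[√191] and disc(K) = 4d = 764.
43 ∤ 764, so 43 is unramified.
Legendre symbol by Euler's criterion: (191/43) ≡ 191^21 ≡ 42 (mod 43), i.e. (191/43) = -1.
Legendre symbol -1 ⇒ 43 is inert.

inert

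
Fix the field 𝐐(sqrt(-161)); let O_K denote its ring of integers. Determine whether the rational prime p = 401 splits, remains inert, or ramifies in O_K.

inert — (401) stays prime in O_K

-161 mod 4 = 3, hence disc K = 4·(-161) = -644 and O_K = ℤ[√-161].
401 ∤ -644, so 401 is unramified.
Compute (-161/401) via Euler: 240^((401-1)/2) mod 401 = 400, so (-161/401) = -1.
(-161/401) = -1, so 401 is inert.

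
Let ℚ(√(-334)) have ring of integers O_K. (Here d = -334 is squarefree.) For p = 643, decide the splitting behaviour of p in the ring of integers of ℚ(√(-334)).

Since -334 ≢ 1 mod 4, the ring of integers is ℤ[√-334] with discriminant 4·(-334) = -1336.
Since gcd(643, -1336) = 1 the prime 643 does not ramify.
Compute (-334/643) via Euler: 309^((643-1)/2) mod 643 = 1, so (-334/643) = 1.
d is a quadratic residue mod p, hence 643 splits in O_K.

643 splits in O_K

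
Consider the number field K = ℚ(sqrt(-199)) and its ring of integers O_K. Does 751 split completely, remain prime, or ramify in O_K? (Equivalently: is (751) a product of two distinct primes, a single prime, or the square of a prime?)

-199 mod 4 = 1, hence disc K = -199 and O_K = ℤ[(1+√-199)/2].
disc(K) = -199 is not divisible by 751; 751 is unramified.
Compute (-199/751) via Euler: 552^((751-1)/2) mod 751 = 750, so (-199/751) = -1.
Legendre symbol -1 ⇒ 751 is inert.

inert — (751) stays prime in O_K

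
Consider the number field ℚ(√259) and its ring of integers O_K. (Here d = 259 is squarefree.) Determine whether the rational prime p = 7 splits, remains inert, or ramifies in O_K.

ramified

Since 259 ≢ 1 mod 4, the ring of integers is ℤ[√259] with discriminant 4·259 = 1036.
Ramification test: 7 | 1036. The prime 7 ramifies in K.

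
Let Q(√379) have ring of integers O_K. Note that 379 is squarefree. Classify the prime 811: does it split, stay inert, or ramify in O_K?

splits completely

d = 379 ≡ 3 (mod 4), so O_K = ℤ[√379] and disc(K) = 4d = 1516.
811 ∤ 1516, so 811 is unramified.
Euler's criterion: 379^405 mod 811 = 1. Thus (379|811) = 1.
Legendre symbol 1 ⇒ 811 is split.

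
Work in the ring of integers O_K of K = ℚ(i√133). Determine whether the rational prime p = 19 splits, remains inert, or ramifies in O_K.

Since -133 ≢ 1 mod 4, the ring of integers is ℤ[√-133] with discriminant 4·(-133) = -532.
disc(K) = -532 = 19·(-28), so p = 19 is ramified.

19 is ramified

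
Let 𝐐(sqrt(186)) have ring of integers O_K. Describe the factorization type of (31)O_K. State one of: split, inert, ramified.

31 is ramified

d = 186 ≡ 2 (mod 4), so O_K = ℤ[√186] and disc(K) = 4d = 744.
disc(K) = 744 = 31·24, so p = 31 is ramified.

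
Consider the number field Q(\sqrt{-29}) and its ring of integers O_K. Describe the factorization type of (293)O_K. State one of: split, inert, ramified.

293 remains inert

Since -29 ≢ 1 mod 4, the ring of integers is ℤ[√-29] with discriminant 4·(-29) = -116.
Since gcd(293, -116) = 1 the prime 293 does not ramify.
Euler's criterion: (-29)^146 mod 293 = 292. Thus (-29|293) = -1.
Legendre symbol -1 ⇒ 293 is inert.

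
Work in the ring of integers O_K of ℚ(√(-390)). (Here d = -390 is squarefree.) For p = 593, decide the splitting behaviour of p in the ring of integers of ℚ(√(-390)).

Since -390 ≢ 1 mod 4, the ring of integers is ℤ[√-390] with discriminant 4·(-390) = -1560.
593 ∤ -1560, so 593 is unramified.
Euler's criterion: (-390)^296 mod 593 = 592. Thus (-390|593) = -1.
d is a non-residue mod p, hence 593 remains inert in O_K.

593 remains inert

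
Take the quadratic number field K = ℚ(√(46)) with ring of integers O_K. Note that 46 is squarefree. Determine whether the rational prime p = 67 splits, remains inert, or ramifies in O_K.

Since 46 ≢ 1 mod 4, the ring of integers is ℤ[√46] with discriminant 4·46 = 184.
disc(K) = 184 is not divisible by 67; 67 is unramified.
(46/67) = 46^33 mod 67 = 66, giving Legendre symbol -1.
Legendre symbol -1 ⇒ 67 is inert.

67 remains inert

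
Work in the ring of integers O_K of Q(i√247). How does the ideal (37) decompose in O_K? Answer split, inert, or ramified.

split

d = -247 ≡ 1 (mod 4), so O_K = ℤ[(1+√-247)/2] and disc(K) = d = -247.
Since gcd(37, -247) = 1 the prime 37 does not ramify.
Compute (-247/37) via Euler: 12^((37-1)/2) mod 37 = 1, so (-247/37) = 1.
Legendre symbol 1 ⇒ 37 is split.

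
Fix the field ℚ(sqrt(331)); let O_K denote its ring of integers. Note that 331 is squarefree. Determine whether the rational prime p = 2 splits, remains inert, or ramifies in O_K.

p ramifies

331 mod 4 = 3, hence disc K = 4·331 = 1324 and O_K = ℤ[√331].
disc(K) = 1324 = 2·662, so p = 2 is ramified.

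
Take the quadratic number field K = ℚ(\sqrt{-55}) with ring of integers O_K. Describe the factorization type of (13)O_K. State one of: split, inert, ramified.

Since -55 ≡ 1 mod 4, the ring of integers is ℤ[(1+√-55)/2] with discriminant -55.
Since gcd(13, -55) = 1 the prime 13 does not ramify.
Euler's criterion: (-55)^6 mod 13 = 1. Thus (-55|13) = 1.
d is a quadratic residue mod p, hence 13 splits in O_K.

13 splits in O_K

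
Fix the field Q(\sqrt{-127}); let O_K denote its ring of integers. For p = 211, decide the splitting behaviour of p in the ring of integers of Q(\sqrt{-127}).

p splits

-127 mod 4 = 1, hence disc K = -127 and O_K = ℤ[(1+√-127)/2].
211 ∤ -127, so 211 is unramified.
Euler's criterion: (-127)^105 mod 211 = 1. Thus (-127|211) = 1.
Legendre symbol 1 ⇒ 211 is split.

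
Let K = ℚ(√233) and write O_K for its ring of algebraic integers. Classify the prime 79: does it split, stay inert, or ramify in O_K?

d = 233 ≡ 1 (mod 4), so O_K = ℤ[(1+√233)/2] and disc(K) = d = 233.
79 ∤ 233, so 79 is unramified.
Legendre symbol by Euler's criterion: (233/79) ≡ 233^39 ≡ 78 (mod 79), i.e. (233/79) = -1.
d is a non-residue mod p, hence 79 remains inert in O_K.

inert — (79) stays prime in O_K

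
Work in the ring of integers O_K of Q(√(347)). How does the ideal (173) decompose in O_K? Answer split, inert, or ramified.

p splits

347 mod 4 = 3, hence disc K = 4·347 = 1388 and O_K = ℤ[√347].
disc(K) = 1388 is not divisible by 173; 173 is unramified.
Euler's criterion: 347^86 mod 173 = 1. Thus (347|173) = 1.
Legendre symbol 1 ⇒ 173 is split.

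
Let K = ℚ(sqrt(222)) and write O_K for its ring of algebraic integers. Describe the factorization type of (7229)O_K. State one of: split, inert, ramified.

p is inert

d = 222 ≡ 2 (mod 4), so O_K = ℤ[√222] and disc(K) = 4d = 888.
Since gcd(7229, 888) = 1 the prime 7229 does not ramify.
(222/7229) = 222^3614 mod 7229 = 7228, giving Legendre symbol -1.
d is a non-residue mod p, hence 7229 remains inert in O_K.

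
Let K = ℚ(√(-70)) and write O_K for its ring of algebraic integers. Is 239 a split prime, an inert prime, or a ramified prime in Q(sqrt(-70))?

splits completely

-70 mod 4 = 2, hence disc K = 4·(-70) = -280 and O_K = ℤ[√-70].
239 ∤ -280, so 239 is unramified.
Compute (-70/239) via Euler: 169^((239-1)/2) mod 239 = 1, so (-70/239) = 1.
(-70/239) = 1, so 239 splits.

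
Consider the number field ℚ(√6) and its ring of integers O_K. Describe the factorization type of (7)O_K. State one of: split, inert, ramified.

6 mod 4 = 2, hence disc K = 4·6 = 24 and O_K = ℤ[√6].
Since gcd(7, 24) = 1 the prime 7 does not ramify.
Compute (6/7) via Euler: 6^((7-1)/2) mod 7 = 6, so (6/7) = -1.
d is a non-residue mod p, hence 7 remains inert in O_K.

remains prime (inert)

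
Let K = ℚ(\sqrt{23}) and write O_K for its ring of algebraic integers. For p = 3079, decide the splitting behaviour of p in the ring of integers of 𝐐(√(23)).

splits completely

Since 23 ≢ 1 mod 4, the ring of integers is ℤ[√23] with discriminant 4·23 = 92.
disc(K) = 92 is not divisible by 3079; 3079 is unramified.
Compute (23/3079) via Euler: 23^((3079-1)/2) mod 3079 = 1, so (23/3079) = 1.
(23/3079) = 1, so 3079 splits.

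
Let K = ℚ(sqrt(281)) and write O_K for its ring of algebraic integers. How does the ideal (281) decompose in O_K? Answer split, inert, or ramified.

ramified

281 mod 4 = 1, hence disc K = 281 and O_K = ℤ[(1+√281)/2].
281 divides disc(K) = 281, so 281 ramifies.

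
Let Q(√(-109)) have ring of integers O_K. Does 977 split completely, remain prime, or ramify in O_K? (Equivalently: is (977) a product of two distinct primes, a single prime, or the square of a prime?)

Since -109 ≢ 1 mod 4, the ring of integers is ℤ[√-109] with discriminant 4·(-109) = -436.
disc(K) = -436 is not divisible by 977; 977 is unramified.
Legendre symbol by Euler's criterion: (-109/977) ≡ (-109)^488 ≡ 1 (mod 977), i.e. (-109/977) = 1.
d is a quadratic residue mod p, hence 977 splits in O_K.

splits completely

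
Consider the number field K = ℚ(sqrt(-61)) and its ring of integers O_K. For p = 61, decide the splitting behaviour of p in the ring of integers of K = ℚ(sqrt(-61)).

-61 mod 4 = 3, hence disc K = 4·(-61) = -244 and O_K = ℤ[√-61].
disc(K) = -244 = 61·(-4), so p = 61 is ramified.

ramifies in O_K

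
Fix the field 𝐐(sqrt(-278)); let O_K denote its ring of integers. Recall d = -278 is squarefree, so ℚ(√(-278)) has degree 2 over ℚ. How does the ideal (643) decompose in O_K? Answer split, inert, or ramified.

p splits

Since -278 ≢ 1 mod 4, the ring of integers is ℤ[√-278] with discriminant 4·(-278) = -1112.
Since gcd(643, -1112) = 1 the prime 643 does not ramify.
Compute (-278/643) via Euler: 365^((643-1)/2) mod 643 = 1, so (-278/643) = 1.
Legendre symbol 1 ⇒ 643 is split.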